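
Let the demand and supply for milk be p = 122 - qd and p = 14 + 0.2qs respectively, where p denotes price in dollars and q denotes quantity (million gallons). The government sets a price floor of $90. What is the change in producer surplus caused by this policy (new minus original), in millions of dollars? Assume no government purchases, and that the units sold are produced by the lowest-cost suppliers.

1519.6

Rearranging demand gives qd = 122 - p; rearranging supply gives qs = 5p - 70. Equilibrium: 122 - p = 5p - 70, so 192 = 6p and p* = 32, q* = 90.
Since 90 > 32, the floor is binding.
At p = 90: qd = 122 - 90 = 32 and qs = 5·90 - 70 = 380.
Producer surplus without the control is ½ · (32 - 14) · 90 = 810.
With the floor, 32 units are sold at 90. The supply price at q = 32 is 20.4, so PS = ½ · [(90 - 14) + (90 - 20.4)] · 32 = 2329.6.
Change in producer surplus = 2329.6 - 810 = 1519.6.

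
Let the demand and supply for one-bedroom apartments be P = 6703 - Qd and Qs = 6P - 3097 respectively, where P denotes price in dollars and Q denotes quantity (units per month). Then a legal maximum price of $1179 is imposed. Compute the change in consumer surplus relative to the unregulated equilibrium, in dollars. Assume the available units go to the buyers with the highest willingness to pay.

Rearranging demand gives Qd = 6703 - P. Equilibrium: 6703 - P = 6P - 3097, so 9800 = 7P and P* = 1400, Q* = 5303.
The ceiling of 1179 is below the equilibrium price 1400, so it binds.
At P = 1179: Qd = 6703 - 1179 = 5524 and Qs = 6·1179 - 3097 = 3977.
Consumer surplus without the control is ½ · (6703 - 1400) · 5303 = 14060904.5.
With the ceiling, 3977 units are sold at 1179 (assume they go to the highest-value buyers). The demand price at Q = 3977 is 2726, so CS = ½ · [(6703 - 1179) + (2726 - 1179)] · 3977 = 14060683.5.
Change in consumer surplus = 14060683.5 - 14060904.5 = -221.

-221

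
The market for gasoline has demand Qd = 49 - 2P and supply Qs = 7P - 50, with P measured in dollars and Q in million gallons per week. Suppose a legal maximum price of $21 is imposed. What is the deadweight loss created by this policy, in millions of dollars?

0

Equilibrium: 49 - 2P = 7P - 50, so 99 = 9P and P* = 11, Q* = 27.
Since 21 is above P* = 11, the ceiling does not bind and the free-market outcome prevails.
Since the control does not bind, no trades are prevented and deadweight loss is zero.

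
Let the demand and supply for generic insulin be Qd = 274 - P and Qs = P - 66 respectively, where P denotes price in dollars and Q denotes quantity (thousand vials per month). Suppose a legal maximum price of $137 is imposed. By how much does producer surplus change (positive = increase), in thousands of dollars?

-2887.5

Equilibrium: 274 - P = P - 66, so 340 = 2P and P* = 170, Q* = 104.
The ceiling of 137 is below the equilibrium price 170, so it binds.
At P = 137: Qd = 274 - 137 = 137 and Qs = 137 - 66 = 71.
Producer surplus without the control is ½ · (170 - 66) · 104 = 5408.
With the ceiling, producers sell 71 units at 137, so PS = ½ · (137 - 66) · 71 = 2520.5.
Change in producer surplus = 2520.5 - 5408 = -2887.5.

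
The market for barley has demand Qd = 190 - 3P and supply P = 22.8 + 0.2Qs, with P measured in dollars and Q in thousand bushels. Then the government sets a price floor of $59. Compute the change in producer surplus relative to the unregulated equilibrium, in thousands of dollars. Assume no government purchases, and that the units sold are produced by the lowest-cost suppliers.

Rearranging supply gives Qs = 5P - 114. Setting quantity demanded equal to quantity supplied, 190 - 3P = 5P - 114, gives P* = 38 and Q* = 76.
The floor of 59 is above the equilibrium price 38, so it binds.
At P = 59: Qd = 190 - 3·59 = 13 and Qs = 5·59 - 114 = 181.
Producer surplus without the control is ½ · (38 - 22.8) · 76 = 577.6.
With the floor, 13 units are sold at 59. The supply price at Q = 13 is 25.4, so PS = ½ · [(59 - 22.8) + (59 - 25.4)] · 13 = 453.7.
Change in producer surplus = 453.7 - 577.6 = -123.9.

-123.9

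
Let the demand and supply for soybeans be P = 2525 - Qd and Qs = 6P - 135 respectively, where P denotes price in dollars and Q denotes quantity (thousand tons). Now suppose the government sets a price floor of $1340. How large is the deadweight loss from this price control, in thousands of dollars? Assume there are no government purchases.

537600

Rearranging demand gives Qd = 2525 - P. Without the control the market clears where 2525 - P = 6P - 135, i.e. P* = 380 and Q* = 2145.
The floor of 1340 is above the equilibrium price 380, so it binds.
At P = 1340: Qd = 2525 - 1340 = 1185 and Qs = 6·1340 - 135 = 7905.
Quantity traded falls to 1185. At Q = 1185 the demand price is 2525 - 1185 = 1340 and the supply price is (135 + 1185)/6 = 220.
Deadweight loss = ½ · (1340 - 220) · (2145 - 1185) = ½ · 1120 · 960 = 537600.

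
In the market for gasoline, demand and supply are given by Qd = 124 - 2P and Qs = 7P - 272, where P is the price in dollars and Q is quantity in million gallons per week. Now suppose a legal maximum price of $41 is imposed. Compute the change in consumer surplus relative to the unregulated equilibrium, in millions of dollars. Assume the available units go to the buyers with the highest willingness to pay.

-65.25

In a free market, 124 - 2P = 7P - 272 gives the equilibrium P* = 44, Q* = 36.
Because the ceiling (41) lies below the market-clearing price, it is binding.
At P = 41: Qd = 124 - 2·41 = 42 and Qs = 7·41 - 272 = 15.
Consumer surplus without the control is ½ · (62 - 44) · 36 = 324.
With the ceiling, 15 units are sold at 41 (assume they go to the highest-value buyers). The demand price at Q = 15 is 54.5, so CS = ½ · [(62 - 41) + (54.5 - 41)] · 15 = 258.75.
Change in consumer surplus = 258.75 - 324 = -65.25.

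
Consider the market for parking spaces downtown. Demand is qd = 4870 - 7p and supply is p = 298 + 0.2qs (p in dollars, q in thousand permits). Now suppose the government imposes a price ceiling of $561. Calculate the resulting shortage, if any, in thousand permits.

Rearranging supply gives qs = 5p - 1490. Without the control the market clears where 4870 - 7p = 5p - 1490, i.e. p* = 530 and q* = 1160.
The ceiling of 561 is above the equilibrium price 530, so it is not binding; the market clears at p* = 530, q* = 1160.
Since the control does not bind, there is no shortage.

0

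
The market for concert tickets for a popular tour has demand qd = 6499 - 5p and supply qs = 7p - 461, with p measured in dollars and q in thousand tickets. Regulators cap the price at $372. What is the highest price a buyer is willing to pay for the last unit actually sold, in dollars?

871.2

In a free market, 6499 - 5p = 7p - 461 gives the equilibrium p* = 580, q* = 3599.
The ceiling of 372 is below the equilibrium price 580, so it binds.
At p = 372: qd = 6499 - 5·372 = 4639 and qs = 7·372 - 461 = 2143.
Only 2143 units reach the market. On the demand curve, the marginal buyer's willingness to pay at q = 2143 is (6499 - 2143)/5 = 871.2.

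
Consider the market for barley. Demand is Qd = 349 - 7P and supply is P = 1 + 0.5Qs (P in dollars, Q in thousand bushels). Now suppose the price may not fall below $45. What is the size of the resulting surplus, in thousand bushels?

54

Rearranging supply gives Qs = 2P - 2. Setting quantity demanded equal to quantity supplied, 349 - 7P = 2P - 2, gives P* = 39 and Q* = 76.
Because the floor (45) lies above the market-clearing price, it is binding.
At P = 45: Qd = 349 - 7·45 = 34 and Qs = 2·45 - 2 = 88.
Surplus = Qs - Qd = 88 - 34 = 54.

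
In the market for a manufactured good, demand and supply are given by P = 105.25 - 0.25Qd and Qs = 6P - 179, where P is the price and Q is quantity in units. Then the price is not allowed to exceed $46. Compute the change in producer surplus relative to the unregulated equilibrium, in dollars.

Rearranging demand gives Qd = 421 - 4P. Equilibrium: 421 - 4P = 6P - 179, so 600 = 10P and P* = 60, Q* = 181.
Since 46 < 60, the ceiling is binding.
At P = 46: Qd = 421 - 4·46 = 237 and Qs = 6·46 - 179 = 97.
Producer surplus without the control is ½ · (60 - 179/6) · 181 = 32761/12.
With the ceiling, producers sell 97 units at 46, so PS = ½ · (46 - 179/6) · 97 = 9409/12.
Change in producer surplus = 9409/12 - 32761/12 = -1946.

-1946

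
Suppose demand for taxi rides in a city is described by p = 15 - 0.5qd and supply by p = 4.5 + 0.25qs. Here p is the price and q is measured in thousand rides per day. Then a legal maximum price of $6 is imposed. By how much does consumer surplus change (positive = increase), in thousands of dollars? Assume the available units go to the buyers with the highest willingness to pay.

-4

Rearranging demand gives qd = 30 - 2p; rearranging supply gives qs = 4p - 18. In a free market, 30 - 2p = 4p - 18 gives the equilibrium p* = 8, q* = 14.
The ceiling of 6 is below the equilibrium price 8, so it binds.
At p = 6: qd = 30 - 2·6 = 18 and qs = 4·6 - 18 = 6.
Consumer surplus without the control is ½ · (15 - 8) · 14 = 49.
With the ceiling, 6 units are sold at 6 (assume they go to the highest-value buyers). The demand price at q = 6 is 12, so CS = ½ · [(15 - 6) + (12 - 6)] · 6 = 45.
Change in consumer surplus = 45 - 49 = -4.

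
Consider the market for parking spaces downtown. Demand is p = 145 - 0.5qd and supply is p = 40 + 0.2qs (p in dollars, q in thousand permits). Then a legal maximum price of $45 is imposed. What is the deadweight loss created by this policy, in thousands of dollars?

5468.75

Rearranging demand gives qd = 290 - 2p; rearranging supply gives qs = 5p - 200. Setting quantity demanded equal to quantity supplied, 290 - 2p = 5p - 200, gives p* = 70 and q* = 150.
Since 45 < 70, the ceiling is binding.
At p = 45: qd = 290 - 2·45 = 200 and qs = 5·45 - 200 = 25.
Quantity traded falls to 25. At q = 25 the demand price is (290 - 25)/2 = 132.5 and the supply price is (200 + 25)/5 = 45.
Deadweight loss = ½ · (132.5 - 45) · (150 - 25) = ½ · 87.5 · 125 = 5468.75.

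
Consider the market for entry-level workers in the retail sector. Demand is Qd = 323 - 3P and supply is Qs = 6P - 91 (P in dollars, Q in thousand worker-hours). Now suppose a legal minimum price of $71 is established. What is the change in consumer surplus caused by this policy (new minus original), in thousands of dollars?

-3687.5

Without the control the market clears where 323 - 3P = 6P - 91, i.e. P* = 46 and Q* = 185.
Since 71 > 46, the floor is binding.
At P = 71: Qd = 323 - 3·71 = 110 and Qs = 6·71 - 91 = 335.
Consumer surplus without the control is ½ · (323/3 - 46) · 185 = 34225/6.
With the floor, consumers buy 110 units at 71, so CS = ½ · (323/3 - 71) · 110 = 6050/3.
Change in consumer surplus = 6050/3 - 34225/6 = -3687.5.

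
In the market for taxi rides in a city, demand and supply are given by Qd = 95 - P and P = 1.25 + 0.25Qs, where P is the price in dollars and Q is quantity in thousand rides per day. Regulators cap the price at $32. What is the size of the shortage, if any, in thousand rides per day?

Rearranging supply gives Qs = 4P - 5. Without the control the market clears where 95 - P = 4P - 5, i.e. P* = 20 and Q* = 75.
The ceiling of 32 is above the equilibrium price 20, so it is not binding; the market clears at P* = 20, Q* = 75.
Since the control does not bind, there is no shortage.

0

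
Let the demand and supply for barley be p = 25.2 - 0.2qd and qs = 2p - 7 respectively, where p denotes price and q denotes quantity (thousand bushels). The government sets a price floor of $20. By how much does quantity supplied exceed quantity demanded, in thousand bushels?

Rearranging demand gives qd = 126 - 5p. Setting quantity demanded equal to quantity supplied, 126 - 5p = 2p - 7, gives p* = 19 and q* = 31.
The floor of 20 is above the equilibrium price 19, so it binds.
At p = 20: qd = 126 - 5·20 = 26 and qs = 2·20 - 7 = 33.
Surplus = qs - qd = 33 - 26 = 7.

7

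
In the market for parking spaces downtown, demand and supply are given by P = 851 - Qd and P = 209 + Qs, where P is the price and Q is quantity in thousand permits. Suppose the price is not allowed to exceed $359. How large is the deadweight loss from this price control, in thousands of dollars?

Rearranging demand gives Qd = 851 - P; rearranging supply gives Qs = P - 209. Without the control the market clears where 851 - P = P - 209, i.e. P* = 530 and Q* = 321.
The ceiling of 359 is below the equilibrium price 530, so it binds.
At P = 359: Qd = 851 - 359 = 492 and Qs = 359 - 209 = 150.
Quantity traded falls to 150. At Q = 150 the demand price is 851 - 150 = 701 and the supply price is 209 + 150 = 359.
Deadweight loss = ½ · (701 - 359) · (321 - 150) = ½ · 342 · 171 = 29241.

29241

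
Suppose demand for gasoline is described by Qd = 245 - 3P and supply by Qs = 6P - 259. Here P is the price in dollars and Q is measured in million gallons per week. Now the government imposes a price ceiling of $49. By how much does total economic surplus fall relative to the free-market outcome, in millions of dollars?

441

Without the control the market clears where 245 - 3P = 6P - 259, i.e. P* = 56 and Q* = 77.
The ceiling of 49 is below the equilibrium price 56, so it binds.
At P = 49: Qd = 245 - 3·49 = 98 and Qs = 6·49 - 259 = 35.
Quantity traded falls to 35. At Q = 35 the demand price is (245 - 35)/3 = 70 and the supply price is (259 + 35)/6 = 49.
Deadweight loss = ½ · (70 - 49) · (77 - 35) = ½ · 21 · 42 = 441.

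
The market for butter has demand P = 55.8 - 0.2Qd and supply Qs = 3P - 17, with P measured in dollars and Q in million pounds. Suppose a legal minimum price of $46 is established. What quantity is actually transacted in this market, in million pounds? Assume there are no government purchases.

49

Rearranging demand gives Qd = 279 - 5P. Equilibrium: 279 - 5P = 3P - 17, so 296 = 8P and P* = 37, Q* = 94.
Since 46 > 37, the floor is binding.
At P = 46: Qd = 279 - 5·46 = 49 and Qs = 3·46 - 17 = 121.
The quantity actually transacted is the short side, demand: 49.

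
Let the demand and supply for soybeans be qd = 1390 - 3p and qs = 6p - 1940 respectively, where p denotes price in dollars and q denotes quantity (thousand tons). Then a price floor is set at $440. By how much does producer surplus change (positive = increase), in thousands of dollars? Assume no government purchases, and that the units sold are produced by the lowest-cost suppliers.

1225

Equilibrium: 1390 - 3p = 6p - 1940, so 3330 = 9p and p* = 370, q* = 280.
The floor of 440 is above the equilibrium price 370, so it binds.
At p = 440: qd = 1390 - 3·440 = 70 and qs = 6·440 - 1940 = 700.
Producer surplus without the control is ½ · (370 - 970/3) · 280 = 19600/3.
With the floor, 70 units are sold at 440. The supply price at q = 70 is 335, so PS = ½ · [(440 - 970/3) + (440 - 335)] · 70 = 23275/3.
Change in producer surplus = 23275/3 - 19600/3 = 1225.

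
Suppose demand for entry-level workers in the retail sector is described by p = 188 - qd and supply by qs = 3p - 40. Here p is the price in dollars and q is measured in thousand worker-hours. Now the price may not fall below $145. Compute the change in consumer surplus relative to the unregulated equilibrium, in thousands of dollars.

Rearranging demand gives qd = 188 - p. Equilibrium: 188 - p = 3p - 40, so 228 = 4p and p* = 57, q* = 131.
Since 145 > 57, the floor is binding.
At p = 145: qd = 188 - 145 = 43 and qs = 3·145 - 40 = 395.
Consumer surplus without the control is ½ · (188 - 57) · 131 = 8580.5.
With the floor, consumers buy 43 units at 145, so CS = ½ · (188 - 145) · 43 = 924.5.
Change in consumer surplus = 924.5 - 8580.5 = -7656.

-7656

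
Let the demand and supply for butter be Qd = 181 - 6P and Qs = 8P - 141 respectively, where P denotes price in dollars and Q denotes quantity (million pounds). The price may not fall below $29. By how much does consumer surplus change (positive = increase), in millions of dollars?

Equilibrium: 181 - 6P = 8P - 141, so 322 = 14P and P* = 23, Q* = 43.
The floor of 29 is above the equilibrium price 23, so it binds.
At P = 29: Qd = 181 - 6·29 = 7 and Qs = 8·29 - 141 = 91.
Consumer surplus without the control is ½ · (181/6 - 23) · 43 = 1849/12.
With the floor, consumers buy 7 units at 29, so CS = ½ · (181/6 - 29) · 7 = 49/12.
Change in consumer surplus = 49/12 - 1849/12 = -150.

-150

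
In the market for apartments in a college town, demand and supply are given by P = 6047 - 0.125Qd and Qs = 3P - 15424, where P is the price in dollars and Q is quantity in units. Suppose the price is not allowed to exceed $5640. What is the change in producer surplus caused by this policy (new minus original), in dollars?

Rearranging demand gives Qd = 48376 - 8P. Setting quantity demanded equal to quantity supplied, 48376 - 8P = 3P - 15424, gives P* = 5800 and Q* = 1976.
Since 5640 < 5800, the ceiling is binding.
At P = 5640: Qd = 48376 - 8·5640 = 3256 and Qs = 3·5640 - 15424 = 1496.
Producer surplus without the control is ½ · (5800 - 15424/3) · 1976 = 1952288/3.
With the ceiling, producers sell 1496 units at 5640, so PS = ½ · (5640 - 15424/3) · 1496 = 1119008/3.
Change in producer surplus = 1119008/3 - 1952288/3 = -277760.

-277760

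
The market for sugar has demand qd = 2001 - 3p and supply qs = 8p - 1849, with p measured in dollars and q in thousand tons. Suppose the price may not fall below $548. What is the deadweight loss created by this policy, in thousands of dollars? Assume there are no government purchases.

80858.25

Without the control the market clears where 2001 - 3p = 8p - 1849, i.e. p* = 350 and q* = 951.
Since 548 > 350, the floor is binding.
At p = 548: qd = 2001 - 3·548 = 357 and qs = 8·548 - 1849 = 2535.
Quantity traded falls to 357. At q = 357 the demand price is (2001 - 357)/3 = 548 and the supply price is (1849 + 357)/8 = 275.75.
Deadweight loss = ½ · (548 - 275.75) · (951 - 357) = ½ · 272.25 · 594 = 80858.25.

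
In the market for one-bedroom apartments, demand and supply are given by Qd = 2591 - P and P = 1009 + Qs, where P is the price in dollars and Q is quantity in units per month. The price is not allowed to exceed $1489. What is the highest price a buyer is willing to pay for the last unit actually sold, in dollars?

Rearranging supply gives Qs = P - 1009. In a free market, 2591 - P = P - 1009 gives the equilibrium P* = 1800, Q* = 791.
The ceiling of 1489 is below the equilibrium price 1800, so it binds.
At P = 1489: Qd = 2591 - 1489 = 1102 and Qs = 1489 - 1009 = 480.
Only 480 units reach the market. On the demand curve, the marginal buyer's willingness to pay at Q = 480 is (2591 - 480) = 2111.

2111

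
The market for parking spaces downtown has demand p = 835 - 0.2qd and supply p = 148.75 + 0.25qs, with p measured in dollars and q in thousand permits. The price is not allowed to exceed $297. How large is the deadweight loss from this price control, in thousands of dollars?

Rearranging demand gives qd = 4175 - 5p; rearranging supply gives qs = 4p - 595. Setting quantity demanded equal to quantity supplied, 4175 - 5p = 4p - 595, gives p* = 530 and q* = 1525.
The ceiling of 297 is below the equilibrium price 530, so it binds.
At p = 297: qd = 4175 - 5·297 = 2690 and qs = 4·297 - 595 = 593.
Quantity traded falls to 593. At q = 593 the demand price is (4175 - 593)/5 = 716.4 and the supply price is (595 + 593)/4 = 297.
Deadweight loss = ½ · (716.4 - 297) · (1525 - 593) = ½ · 419.4 · 932 = 195440.4.

195440.4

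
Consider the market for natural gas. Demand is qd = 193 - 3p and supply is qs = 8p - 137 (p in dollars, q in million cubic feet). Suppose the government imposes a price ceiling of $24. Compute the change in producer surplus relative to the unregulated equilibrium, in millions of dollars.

-474

Setting quantity demanded equal to quantity supplied, 193 - 3p = 8p - 137, gives p* = 30 and q* = 103.
Because the ceiling (24) lies below the market-clearing price, it is binding.
At p = 24: qd = 193 - 3·24 = 121 and qs = 8·24 - 137 = 55.
Producer surplus without the control is ½ · (30 - 17.125) · 103 = 663.0625.
With the ceiling, producers sell 55 units at 24, so PS = ½ · (24 - 17.125) · 55 = 189.0625.
Change in producer surplus = 189.0625 - 663.0625 = -474.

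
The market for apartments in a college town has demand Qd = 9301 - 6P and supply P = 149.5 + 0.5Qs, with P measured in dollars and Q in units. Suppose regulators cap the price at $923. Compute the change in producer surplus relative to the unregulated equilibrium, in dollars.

Rearranging supply gives Qs = 2P - 299. Without the control the market clears where 9301 - 6P = 2P - 299, i.e. P* = 1200 and Q* = 2101.
Because the ceiling (923) lies below the market-clearing price, it is binding.
At P = 923: Qd = 9301 - 6·923 = 3763 and Qs = 2·923 - 299 = 1547.
Producer surplus without the control is ½ · (1200 - 149.5) · 2101 = 1103550.25.
With the ceiling, producers sell 1547 units at 923, so PS = ½ · (923 - 149.5) · 1547 = 598302.25.
Change in producer surplus = 598302.25 - 1103550.25 = -505248.

-505248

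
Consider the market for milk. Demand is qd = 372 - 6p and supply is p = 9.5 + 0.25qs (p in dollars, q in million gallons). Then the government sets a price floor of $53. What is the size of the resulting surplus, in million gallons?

120

Rearranging supply gives qs = 4p - 38. Without the control the market clears where 372 - 6p = 4p - 38, i.e. p* = 41 and q* = 126.
Because the floor (53) lies above the market-clearing price, it is binding.
At p = 53: qd = 372 - 6·53 = 54 and qs = 4·53 - 38 = 174.
Surplus = qs - qd = 174 - 54 = 120.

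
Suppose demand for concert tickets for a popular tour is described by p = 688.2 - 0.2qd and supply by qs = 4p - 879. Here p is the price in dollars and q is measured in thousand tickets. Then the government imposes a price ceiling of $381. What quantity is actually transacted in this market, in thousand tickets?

645

Rearranging demand gives qd = 3441 - 5p. Without the control the market clears where 3441 - 5p = 4p - 879, i.e. p* = 480 and q* = 1041.
Since 381 < 480, the ceiling is binding.
At p = 381: qd = 3441 - 5·381 = 1536 and qs = 4·381 - 879 = 645.
The quantity actually transacted is the short side, supply: 645.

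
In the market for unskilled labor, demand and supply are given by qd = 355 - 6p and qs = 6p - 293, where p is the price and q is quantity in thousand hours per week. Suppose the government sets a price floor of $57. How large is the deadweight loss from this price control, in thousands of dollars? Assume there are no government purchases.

54

Without the control the market clears where 355 - 6p = 6p - 293, i.e. p* = 54 and q* = 31.
Since 57 > 54, the floor is binding.
At p = 57: qd = 355 - 6·57 = 13 and qs = 6·57 - 293 = 49.
Quantity traded falls to 13. At q = 13 the demand price is (355 - 13)/6 = 57 and the supply price is (293 + 13)/6 = 51.
Deadweight loss = ½ · (57 - 51) · (31 - 13) = ½ · 6 · 18 = 54.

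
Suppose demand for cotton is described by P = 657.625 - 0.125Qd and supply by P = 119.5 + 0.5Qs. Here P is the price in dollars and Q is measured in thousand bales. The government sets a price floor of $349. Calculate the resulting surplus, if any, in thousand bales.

0

Rearranging demand gives Qd = 5261 - 8P; rearranging supply gives Qs = 2P - 239. In a free market, 5261 - 8P = 2P - 239 gives the equilibrium P* = 550, Q* = 861.
Since 349 is below P* = 550, the floor does not bind and the free-market outcome prevails.
Since the control does not bind, there is no surplus.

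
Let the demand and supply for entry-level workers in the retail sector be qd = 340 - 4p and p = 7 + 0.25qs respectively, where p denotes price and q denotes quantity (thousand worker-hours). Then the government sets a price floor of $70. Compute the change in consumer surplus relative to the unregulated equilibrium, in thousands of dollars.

-2592

Rearranging supply gives qs = 4p - 28. In a free market, 340 - 4p = 4p - 28 gives the equilibrium p* = 46, q* = 156.
The floor of 70 is above the equilibrium price 46, so it binds.
At p = 70: qd = 340 - 4·70 = 60 and qs = 4·70 - 28 = 252.
Consumer surplus without the control is ½ · (85 - 46) · 156 = 3042.
With the floor, consumers buy 60 units at 70, so CS = ½ · (85 - 70) · 60 = 450.
Change in consumer surplus = 450 - 3042 = -2592.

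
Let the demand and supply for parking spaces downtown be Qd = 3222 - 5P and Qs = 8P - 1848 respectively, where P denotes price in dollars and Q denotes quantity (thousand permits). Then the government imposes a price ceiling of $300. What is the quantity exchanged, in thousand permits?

Equilibrium: 3222 - 5P = 8P - 1848, so 5070 = 13P and P* = 390, Q* = 1272.
Since 300 < 390, the ceiling is binding.
At P = 300: Qd = 3222 - 5·300 = 1722 and Qs = 8·300 - 1848 = 552.
The quantity actually transacted is the short side, supply: 552.

552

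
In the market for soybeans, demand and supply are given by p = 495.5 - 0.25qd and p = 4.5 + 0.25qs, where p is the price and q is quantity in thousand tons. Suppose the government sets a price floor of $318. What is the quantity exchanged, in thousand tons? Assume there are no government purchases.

Rearranging demand gives qd = 1982 - 4p; rearranging supply gives qs = 4p - 18. Setting quantity demanded equal to quantity supplied, 1982 - 4p = 4p - 18, gives p* = 250 and q* = 982.
The floor of 318 is above the equilibrium price 250, so it binds.
At p = 318: qd = 1982 - 4·318 = 710 and qs = 4·318 - 18 = 1254.
The quantity actually transacted is the short side, demand: 710.

710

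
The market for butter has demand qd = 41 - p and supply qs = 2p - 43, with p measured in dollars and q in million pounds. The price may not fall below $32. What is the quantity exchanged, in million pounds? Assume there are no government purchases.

9

Without the control the market clears where 41 - p = 2p - 43, i.e. p* = 28 and q* = 13.
Since 32 > 28, the floor is binding.
At p = 32: qd = 41 - 32 = 9 and qs = 2·32 - 43 = 21.
The quantity actually transacted is the short side, demand: 9.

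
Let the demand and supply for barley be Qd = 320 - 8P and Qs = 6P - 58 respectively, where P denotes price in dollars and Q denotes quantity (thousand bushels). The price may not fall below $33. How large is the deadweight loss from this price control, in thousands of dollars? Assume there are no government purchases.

336

Setting quantity demanded equal to quantity supplied, 320 - 8P = 6P - 58, gives P* = 27 and Q* = 104.
Since 33 > 27, the floor is binding.
At P = 33: Qd = 320 - 8·33 = 56 and Qs = 6·33 - 58 = 140.
Quantity traded falls to 56. At Q = 56 the demand price is (320 - 56)/8 = 33 and the supply price is (58 + 56)/6 = 19.
Deadweight loss = ½ · (33 - 19) · (104 - 56) = ½ · 14 · 48 = 336.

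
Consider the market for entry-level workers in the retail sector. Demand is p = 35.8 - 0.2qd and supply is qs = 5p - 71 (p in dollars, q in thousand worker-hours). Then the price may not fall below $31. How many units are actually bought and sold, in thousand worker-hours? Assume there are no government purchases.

24

Rearranging demand gives qd = 179 - 5p. Equilibrium: 179 - 5p = 5p - 71, so 250 = 10p and p* = 25, q* = 54.
Since 31 > 25, the floor is binding.
At p = 31: qd = 179 - 5·31 = 24 and qs = 5·31 - 71 = 84.
The quantity actually transacted is the short side, demand: 24.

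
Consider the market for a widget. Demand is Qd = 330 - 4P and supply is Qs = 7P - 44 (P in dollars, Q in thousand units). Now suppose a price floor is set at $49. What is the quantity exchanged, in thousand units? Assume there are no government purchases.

Setting quantity demanded equal to quantity supplied, 330 - 4P = 7P - 44, gives P* = 34 and Q* = 194.
Since 49 > 34, the floor is binding.
At P = 49: Qd = 330 - 4·49 = 134 and Qs = 7·49 - 44 = 299.
The quantity actually transacted is the short side, demand: 134.

134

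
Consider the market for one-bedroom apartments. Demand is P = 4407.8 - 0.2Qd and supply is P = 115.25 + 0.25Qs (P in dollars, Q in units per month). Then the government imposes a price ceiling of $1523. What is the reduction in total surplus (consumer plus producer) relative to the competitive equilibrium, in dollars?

3436304.4

Rearranging demand gives Qd = 22039 - 5P; rearranging supply gives Qs = 4P - 461. Equilibrium: 22039 - 5P = 4P - 461, so 22500 = 9P and P* = 2500, Q* = 9539.
The ceiling of 1523 is below the equilibrium price 2500, so it binds.
At P = 1523: Qd = 22039 - 5·1523 = 14424 and Qs = 4·1523 - 461 = 5631.
Quantity traded falls to 5631. At Q = 5631 the demand price is (22039 - 5631)/5 = 3281.6 and the supply price is (461 + 5631)/4 = 1523.
Deadweight loss = ½ · (3281.6 - 1523) · (9539 - 5631) = ½ · 1758.6 · 3908 = 3436304.4.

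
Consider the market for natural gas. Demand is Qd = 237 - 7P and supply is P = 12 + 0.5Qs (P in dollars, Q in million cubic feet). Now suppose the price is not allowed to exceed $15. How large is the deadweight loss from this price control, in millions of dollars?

Rearranging supply gives Qs = 2P - 24. Setting quantity demanded equal to quantity supplied, 237 - 7P = 2P - 24, gives P* = 29 and Q* = 34.
Since 15 < 29, the ceiling is binding.
At P = 15: Qd = 237 - 7·15 = 132 and Qs = 2·15 - 24 = 6.
Quantity traded falls to 6. At Q = 6 the demand price is (237 - 6)/7 = 33 and the supply price is (24 + 6)/2 = 15.
Deadweight loss = ½ · (33 - 15) · (34 - 6) = ½ · 18 · 28 = 252.

252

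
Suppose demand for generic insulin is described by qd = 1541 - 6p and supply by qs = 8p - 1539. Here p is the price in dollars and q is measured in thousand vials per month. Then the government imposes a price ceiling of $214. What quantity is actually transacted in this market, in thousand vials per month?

173

Setting quantity demanded equal to quantity supplied, 1541 - 6p = 8p - 1539, gives p* = 220 and q* = 221.
Because the ceiling (214) lies below the market-clearing price, it is binding.
At p = 214: qd = 1541 - 6·214 = 257 and qs = 8·214 - 1539 = 173.
The quantity actually transacted is the short side, supply: 173.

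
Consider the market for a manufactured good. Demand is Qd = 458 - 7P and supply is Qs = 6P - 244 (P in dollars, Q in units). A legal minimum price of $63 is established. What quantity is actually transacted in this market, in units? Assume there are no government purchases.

Without the control the market clears where 458 - 7P = 6P - 244, i.e. P* = 54 and Q* = 80.
Because the floor (63) lies above the market-clearing price, it is binding.
At P = 63: Qd = 458 - 7·63 = 17 and Qs = 6·63 - 244 = 134.
The quantity actually transacted is the short side, demand: 17.

17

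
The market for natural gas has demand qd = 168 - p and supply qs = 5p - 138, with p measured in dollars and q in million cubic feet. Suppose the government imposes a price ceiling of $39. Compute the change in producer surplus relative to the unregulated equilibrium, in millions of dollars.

In a free market, 168 - p = 5p - 138 gives the equilibrium p* = 51, q* = 117.
The ceiling of 39 is below the equilibrium price 51, so it binds.
At p = 39: qd = 168 - 39 = 129 and qs = 5·39 - 138 = 57.
Producer surplus without the control is ½ · (51 - 27.6) · 117 = 1368.9.
With the ceiling, producers sell 57 units at 39, so PS = ½ · (39 - 27.6) · 57 = 324.9.
Change in producer surplus = 324.9 - 1368.9 = -1044.

-1044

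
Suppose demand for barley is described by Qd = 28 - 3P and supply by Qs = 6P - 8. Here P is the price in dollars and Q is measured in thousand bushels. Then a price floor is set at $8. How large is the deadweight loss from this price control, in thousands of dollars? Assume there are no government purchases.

36

In a free market, 28 - 3P = 6P - 8 gives the equilibrium P* = 4, Q* = 16.
Because the floor (8) lies above the market-clearing price, it is binding.
At P = 8: Qd = 28 - 3·8 = 4 and Qs = 6·8 - 8 = 40.
Quantity traded falls to 4. At Q = 4 the demand price is (28 - 4)/3 = 8 and the supply price is (8 + 4)/6 = 2.
Deadweight loss = ½ · (8 - 2) · (16 - 4) = ½ · 6 · 12 = 36.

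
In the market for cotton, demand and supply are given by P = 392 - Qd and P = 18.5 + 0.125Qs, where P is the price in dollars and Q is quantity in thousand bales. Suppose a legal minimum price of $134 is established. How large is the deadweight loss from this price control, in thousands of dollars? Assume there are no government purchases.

Rearranging demand gives Qd = 392 - P; rearranging supply gives Qs = 8P - 148. In a free market, 392 - P = 8P - 148 gives the equilibrium P* = 60, Q* = 332.
Because the floor (134) lies above the market-clearing price, it is binding.
At P = 134: Qd = 392 - 134 = 258 and Qs = 8·134 - 148 = 924.
Quantity traded falls to 258. At Q = 258 the demand price is 392 - 258 = 134 and the supply price is (148 + 258)/8 = 50.75.
Deadweight loss = ½ · (134 - 50.75) · (332 - 258) = ½ · 83.25 · 74 = 3080.25.

3080.25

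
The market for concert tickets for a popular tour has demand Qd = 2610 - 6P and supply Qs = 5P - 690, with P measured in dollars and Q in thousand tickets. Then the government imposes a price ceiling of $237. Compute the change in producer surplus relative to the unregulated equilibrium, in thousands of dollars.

-41107.5

Setting quantity demanded equal to quantity supplied, 2610 - 6P = 5P - 690, gives P* = 300 and Q* = 810.
Because the ceiling (237) lies below the market-clearing price, it is binding.
At P = 237: Qd = 2610 - 6·237 = 1188 and Qs = 5·237 - 690 = 495.
Producer surplus without the control is ½ · (300 - 138) · 810 = 65610.
With the ceiling, producers sell 495 units at 237, so PS = ½ · (237 - 138) · 495 = 24502.5.
Change in producer surplus = 24502.5 - 65610 = -41107.5.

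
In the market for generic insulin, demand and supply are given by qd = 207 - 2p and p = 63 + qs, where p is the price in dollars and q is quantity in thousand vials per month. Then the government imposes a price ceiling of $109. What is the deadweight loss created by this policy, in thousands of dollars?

Rearranging supply gives qs = p - 63. Equilibrium: 207 - 2p = p - 63, so 270 = 3p and p* = 90, q* = 27.
Since 109 is above p* = 90, the ceiling does not bind and the free-market outcome prevails.
Since the control does not bind, no trades are prevented and deadweight loss is zero.

0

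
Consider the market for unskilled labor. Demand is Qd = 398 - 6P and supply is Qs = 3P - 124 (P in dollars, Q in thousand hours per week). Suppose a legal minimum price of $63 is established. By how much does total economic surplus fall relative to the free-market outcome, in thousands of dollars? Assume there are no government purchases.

Without the control the market clears where 398 - 6P = 3P - 124, i.e. P* = 58 and Q* = 50.
The floor of 63 is above the equilibrium price 58, so it binds.
At P = 63: Qd = 398 - 6·63 = 20 and Qs = 3·63 - 124 = 65.
Quantity traded falls to 20. At Q = 20 the demand price is (398 - 20)/6 = 63 and the supply price is (124 + 20)/3 = 48.
Deadweight loss = ½ · (63 - 48) · (50 - 20) = ½ · 15 · 30 = 225.

225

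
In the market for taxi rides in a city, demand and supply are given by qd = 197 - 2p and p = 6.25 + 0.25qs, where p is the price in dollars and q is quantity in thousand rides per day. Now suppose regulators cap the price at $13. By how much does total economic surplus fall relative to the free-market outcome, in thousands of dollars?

Rearranging supply gives qs = 4p - 25. In a free market, 197 - 2p = 4p - 25 gives the equilibrium p* = 37, q* = 123.
Since 13 < 37, the ceiling is binding.
At p = 13: qd = 197 - 2·13 = 171 and qs = 4·13 - 25 = 27.
Quantity traded falls to 27. At q = 27 the demand price is (197 - 27)/2 = 85 and the supply price is (25 + 27)/4 = 13.
Deadweight loss = ½ · (85 - 13) · (123 - 27) = ½ · 72 · 96 = 3456.

3456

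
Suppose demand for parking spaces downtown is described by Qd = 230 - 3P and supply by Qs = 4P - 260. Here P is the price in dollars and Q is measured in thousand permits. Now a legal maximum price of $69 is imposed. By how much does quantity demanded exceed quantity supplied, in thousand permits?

7

Equilibrium: 230 - 3P = 4P - 260, so 490 = 7P and P* = 70, Q* = 20.
The ceiling of 69 is below the equilibrium price 70, so it binds.
At P = 69: Qd = 230 - 3·69 = 23 and Qs = 4·69 - 260 = 16.
Shortage = Qd - Qs = 23 - 16 = 7.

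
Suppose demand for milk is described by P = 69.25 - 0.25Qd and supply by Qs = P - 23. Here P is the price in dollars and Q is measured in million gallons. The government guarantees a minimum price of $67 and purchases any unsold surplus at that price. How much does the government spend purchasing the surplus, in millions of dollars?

2345

Rearranging demand gives Qd = 277 - 4P. Equilibrium: 277 - 4P = P - 23, so 300 = 5P and P* = 60, Q* = 37.
Since 67 > 60, the floor is binding.
At P = 67: Qd = 277 - 4·67 = 9 and Qs = 67 - 23 = 44.
Surplus = Qs - Qd = 35.
Government expenditure = surplus × support price = 35 × 67 = 2345.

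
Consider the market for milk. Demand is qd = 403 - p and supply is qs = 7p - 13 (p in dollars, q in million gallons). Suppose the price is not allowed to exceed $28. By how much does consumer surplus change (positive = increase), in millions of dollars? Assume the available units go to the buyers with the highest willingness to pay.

Without the control the market clears where 403 - p = 7p - 13, i.e. p* = 52 and q* = 351.
The ceiling of 28 is below the equilibrium price 52, so it binds.
At p = 28: qd = 403 - 28 = 375 and qs = 7·28 - 13 = 183.
Consumer surplus without the control is ½ · (403 - 52) · 351 = 61600.5.
With the ceiling, 183 units are sold at 28 (assume they go to the highest-value buyers). The demand price at q = 183 is 220, so CS = ½ · [(403 - 28) + (220 - 28)] · 183 = 51880.5.
Change in consumer surplus = 51880.5 - 61600.5 = -9720.

-9720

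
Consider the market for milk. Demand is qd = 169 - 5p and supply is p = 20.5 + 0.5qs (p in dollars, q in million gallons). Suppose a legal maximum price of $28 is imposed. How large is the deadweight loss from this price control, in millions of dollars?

5.6

Rearranging supply gives qs = 2p - 41. Without the control the market clears where 169 - 5p = 2p - 41, i.e. p* = 30 and q* = 19.
Because the ceiling (28) lies below the market-clearing price, it is binding.
At p = 28: qd = 169 - 5·28 = 29 and qs = 2·28 - 41 = 15.
Quantity traded falls to 15. At q = 15 the demand price is (169 - 15)/5 = 30.8 and the supply price is (41 + 15)/2 = 28.
Deadweight loss = ½ · (30.8 - 28) · (19 - 15) = ½ · 2.8 · 4 = 5.6.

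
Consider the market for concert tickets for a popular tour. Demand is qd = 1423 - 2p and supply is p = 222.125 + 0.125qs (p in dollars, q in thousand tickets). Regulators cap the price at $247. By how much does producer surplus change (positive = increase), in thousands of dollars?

-35843

Rearranging supply gives qs = 8p - 1777. Without the control the market clears where 1423 - 2p = 8p - 1777, i.e. p* = 320 and q* = 783.
Because the ceiling (247) lies below the market-clearing price, it is binding.
At p = 247: qd = 1423 - 2·247 = 929 and qs = 8·247 - 1777 = 199.
Producer surplus without the control is ½ · (320 - 222.125) · 783 = 38318.0625.
With the ceiling, producers sell 199 units at 247, so PS = ½ · (247 - 222.125) · 199 = 2475.0625.
Change in producer surplus = 2475.0625 - 38318.0625 = -35843.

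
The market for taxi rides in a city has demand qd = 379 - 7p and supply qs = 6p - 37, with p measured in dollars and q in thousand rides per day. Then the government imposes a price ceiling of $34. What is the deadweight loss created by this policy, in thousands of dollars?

In a free market, 379 - 7p = 6p - 37 gives the equilibrium p* = 32, q* = 155.
Since 34 is above p* = 32, the ceiling does not bind and the free-market outcome prevails.
Since the control does not bind, no trades are prevented and deadweight loss is zero.

0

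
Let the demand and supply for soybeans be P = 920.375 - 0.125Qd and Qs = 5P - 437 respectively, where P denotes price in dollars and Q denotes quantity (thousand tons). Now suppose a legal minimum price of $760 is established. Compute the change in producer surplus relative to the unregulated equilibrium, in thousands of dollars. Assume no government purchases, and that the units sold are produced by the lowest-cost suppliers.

Rearranging demand gives Qd = 7363 - 8P. Without the control the market clears where 7363 - 8P = 5P - 437, i.e. P* = 600 and Q* = 2563.
The floor of 760 is above the equilibrium price 600, so it binds.
At P = 760: Qd = 7363 - 8·760 = 1283 and Qs = 5·760 - 437 = 3363.
Producer surplus without the control is ½ · (600 - 87.4) · 2563 = 656896.9.
With the floor, 1283 units are sold at 760. The supply price at Q = 1283 is 344, so PS = ½ · [(760 - 87.4) + (760 - 344)] · 1283 = 698336.9.
Change in producer surplus = 698336.9 - 656896.9 = 41440.

41440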